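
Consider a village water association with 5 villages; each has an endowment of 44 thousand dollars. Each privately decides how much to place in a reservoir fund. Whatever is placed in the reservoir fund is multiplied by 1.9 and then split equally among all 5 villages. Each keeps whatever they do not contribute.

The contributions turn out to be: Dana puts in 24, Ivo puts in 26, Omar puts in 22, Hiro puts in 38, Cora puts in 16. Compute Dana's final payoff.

67.88 thousand dollars

Total contributed: 24 + 26 + 22 + 38 + 16 = 126.
Each receives 1.9 × 126 / 5 = 47.88 from the reservoir fund.
Dana keeps 44 − 24 = 20, so Dana's payoff is 20 + 47.88 = 67.88.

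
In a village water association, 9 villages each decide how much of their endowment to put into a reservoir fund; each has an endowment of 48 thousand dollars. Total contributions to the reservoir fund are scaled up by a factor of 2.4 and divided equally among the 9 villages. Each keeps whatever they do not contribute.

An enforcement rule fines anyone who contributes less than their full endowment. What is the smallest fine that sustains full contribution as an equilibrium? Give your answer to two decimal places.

35.20 thousand dollars

Given the others contribute fully, the best deviation is to contribute 0 (any partial contribution still incurs the fine and gives up units whose private return 0.2667 is below 1).
Deviating from 48 to 0 saves 48 thousand dollars but forfeits the deviator's share of the drop in the reservoir fund: 2.4/9 × 48 = 12.80.
So the deviation gain is 48 − 12.80 = 35.20, and the fine must be at least 35.20 thousand dollars to wipe it out.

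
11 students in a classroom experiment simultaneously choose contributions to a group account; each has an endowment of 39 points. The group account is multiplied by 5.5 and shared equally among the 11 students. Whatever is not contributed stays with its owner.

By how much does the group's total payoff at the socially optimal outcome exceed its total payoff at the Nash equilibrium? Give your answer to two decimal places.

Each contributed unit returns 5.5/11 = 0.5000 to its contributor — below 1 — so contributing 0 is dominant for every player. At the Nash equilibrium everyone keeps their 39, and the group total is 11 × 39 = 429.
Each contributed unit returns 5.500 to the group as a whole (0.5000 to each of 11 players), which exceeds 1, so the social optimum is full contribution: group total = 5.500 × 429 = 2359.50.
Efficiency loss = 2359.50 − 429 = 1930.50.

1930.50 points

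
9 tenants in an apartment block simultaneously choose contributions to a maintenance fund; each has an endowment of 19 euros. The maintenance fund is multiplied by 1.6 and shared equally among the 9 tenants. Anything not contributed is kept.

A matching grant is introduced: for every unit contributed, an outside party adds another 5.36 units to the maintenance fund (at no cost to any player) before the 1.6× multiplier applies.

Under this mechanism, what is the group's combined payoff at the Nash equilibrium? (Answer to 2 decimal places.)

1740.10 euros

Under the mechanism each unit contributed yields 1.6 × 6.36 / 9 = 1.1307 back to its contributor per unit of net cost, which exceeds 1, making full contribution the dominant choice for everyone.
So the Nash equilibrium is full contribution by all 9; the group earns 1.6 × 6.36 × 171 = 1740.10.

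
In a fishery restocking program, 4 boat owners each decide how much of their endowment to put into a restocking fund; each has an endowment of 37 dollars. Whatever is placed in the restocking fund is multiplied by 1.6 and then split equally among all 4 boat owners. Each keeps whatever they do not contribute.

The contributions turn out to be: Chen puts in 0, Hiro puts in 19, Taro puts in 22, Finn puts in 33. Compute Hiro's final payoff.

47.60 dollars

Total contributed: 0 + 19 + 22 + 33 = 74.
Each receives 1.6 × 74 / 4 = 29.60 from the restocking fund.
Hiro keeps 37 − 19 = 18, so Hiro's payoff is 18 + 29.60 = 47.60.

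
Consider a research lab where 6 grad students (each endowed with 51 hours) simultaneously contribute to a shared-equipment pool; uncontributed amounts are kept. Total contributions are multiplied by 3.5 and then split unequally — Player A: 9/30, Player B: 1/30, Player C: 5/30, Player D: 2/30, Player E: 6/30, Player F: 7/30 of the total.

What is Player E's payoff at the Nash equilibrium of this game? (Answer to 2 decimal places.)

For player j, contributing a unit is worthwhile iff 3.5 × (j's share) ≥ 1, i.e. iff j's share is at least 0.2857.
The only share above 0.2857 is Player A's 9/30, contributing 51; the remaining 5 contribute 0. Total contributed: 51.
Player E keeps 51 and receives 3.5 × 51 × 6/30 = 35.70 from the shared-equipment pool, for a payoff of 86.70.

86.70 hours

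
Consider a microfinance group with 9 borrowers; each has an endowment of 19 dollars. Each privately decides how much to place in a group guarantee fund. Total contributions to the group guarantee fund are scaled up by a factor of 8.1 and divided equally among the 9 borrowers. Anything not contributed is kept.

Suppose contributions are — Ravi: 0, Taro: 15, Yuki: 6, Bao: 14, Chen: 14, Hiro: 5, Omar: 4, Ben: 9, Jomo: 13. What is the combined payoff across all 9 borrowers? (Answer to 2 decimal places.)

Total contributed: 0 + 15 + 6 + 14 + 14 + 5 + 4 + 9 + 13 = 80; total kept: 9 × 19 − 80 = 91.
The group guarantee fund pays out 8.1 × 80 = 648.00 in aggregate.
Group total = 91 + 648.00 = 739.00.

739.00 dollars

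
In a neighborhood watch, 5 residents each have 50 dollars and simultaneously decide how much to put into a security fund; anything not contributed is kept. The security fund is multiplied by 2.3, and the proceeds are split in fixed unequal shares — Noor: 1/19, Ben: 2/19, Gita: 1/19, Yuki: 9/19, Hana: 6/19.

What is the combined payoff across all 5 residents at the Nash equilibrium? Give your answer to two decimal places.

315.00 dollars

Player j's private return per contributed unit is 2.3 × (j's share). Contributing is weakly dominant for j when that share is at least 1/2.3 = 0.4348, and contributing 0 is dominant otherwise.
The only share above 0.4348 is Yuki's 9/19, contributing 50; the remaining 4 contribute 0. Total contributed: 50.
The security fund pays out 2.3 × 50 = 115.00 in total (split across the unequal shares, but the aggregate is all that matters for the group sum).
The 4 free-riders keep 50 each, adding 200. Group total = 200 + 115.00 = 315.00.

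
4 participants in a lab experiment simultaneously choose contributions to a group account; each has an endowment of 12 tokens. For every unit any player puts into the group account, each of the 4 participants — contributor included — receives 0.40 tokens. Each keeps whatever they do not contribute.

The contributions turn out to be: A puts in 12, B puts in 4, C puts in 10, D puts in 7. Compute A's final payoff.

Total contributed: 12 + 4 + 10 + 7 = 33.
Each receives 0.40 × 33 = 13.20 from the group account.
A keeps 12 − 12 = 0, so A's payoff is 0 + 13.20 = 13.20.

13.20 tokens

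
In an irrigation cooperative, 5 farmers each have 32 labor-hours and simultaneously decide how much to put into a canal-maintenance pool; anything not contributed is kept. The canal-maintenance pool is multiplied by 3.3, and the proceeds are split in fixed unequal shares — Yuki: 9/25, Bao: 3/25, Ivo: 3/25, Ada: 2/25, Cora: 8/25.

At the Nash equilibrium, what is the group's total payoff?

307.20 labor-hours

For player j, contributing a unit is worthwhile iff 3.3 × (j's share) ≥ 1, i.e. iff j's share is at least 0.3030.
Yuki and Cora clear that bar, contributing 32 each; the remaining 3 contribute 0. Total contributed: 64.
The canal-maintenance pool pays out 3.3 × 64 = 211.20 in total (split across the unequal shares, but the aggregate is all that matters for the group sum).
The 3 free-riders keep 32 each, adding 96. Group total = 96 + 211.20 = 307.20.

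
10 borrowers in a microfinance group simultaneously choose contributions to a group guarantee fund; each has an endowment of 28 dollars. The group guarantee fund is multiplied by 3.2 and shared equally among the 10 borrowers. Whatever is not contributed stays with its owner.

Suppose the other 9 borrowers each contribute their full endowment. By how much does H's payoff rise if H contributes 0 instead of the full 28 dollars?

Switching from a contribution of 28 to 0 lets H keep an extra 28 dollars, but lowers the group guarantee fund by 28, which costs H their own share of that drop: 3.2/10 × 28 = 8.96.
Net gain = 28 − 8.96 = 19.04. The private return per contributed unit (0.3200) is below 1, so free-riding is indeed the best response regardless of what the others do.

19.04 dollars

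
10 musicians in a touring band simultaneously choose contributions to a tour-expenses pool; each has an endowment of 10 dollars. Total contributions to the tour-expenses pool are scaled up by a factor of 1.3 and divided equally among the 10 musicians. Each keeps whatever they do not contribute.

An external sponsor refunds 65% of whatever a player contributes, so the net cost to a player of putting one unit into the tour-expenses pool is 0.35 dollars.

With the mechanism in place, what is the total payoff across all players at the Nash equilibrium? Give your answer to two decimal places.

Even with the mechanism, each unit contributed returns only (1.3/10) / 0.35 = 0.3714 per unit of net cost, so contributing nothing is still dominant.
At the Nash equilibrium no one contributes; group total payoff = 10 × 10 = 100.

100.00 dollars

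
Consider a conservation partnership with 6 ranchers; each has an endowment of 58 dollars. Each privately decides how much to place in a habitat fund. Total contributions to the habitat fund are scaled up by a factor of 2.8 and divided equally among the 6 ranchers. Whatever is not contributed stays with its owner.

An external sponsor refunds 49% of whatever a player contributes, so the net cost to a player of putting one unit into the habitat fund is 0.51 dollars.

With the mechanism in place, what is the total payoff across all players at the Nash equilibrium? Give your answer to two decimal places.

348.00 dollars

The effective private return is (2.8/6) / 0.51 = 0.9150, which is still under 1, so the mechanism doesn't change anyone's dominant strategy: zero contribution.
At the Nash equilibrium no one contributes; group total payoff = 6 × 58 = 348.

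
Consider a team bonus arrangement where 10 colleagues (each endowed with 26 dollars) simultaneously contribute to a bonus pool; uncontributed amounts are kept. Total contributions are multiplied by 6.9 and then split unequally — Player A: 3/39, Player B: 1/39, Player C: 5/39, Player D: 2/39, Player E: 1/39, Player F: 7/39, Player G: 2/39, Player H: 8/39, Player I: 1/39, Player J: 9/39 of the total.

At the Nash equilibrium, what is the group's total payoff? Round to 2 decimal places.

720.20 dollars

Player j's private return per contributed unit is 6.9 × (j's share). Contributing is weakly dominant for j when that share is at least 1/6.9 = 0.1449, and contributing 0 is dominant otherwise.
Player F, Player H and Player J are above the threshold, contributing 26 each; the remaining 7 contribute 0. Total contributed: 78.
The bonus pool pays out 6.9 × 78 = 538.20 in total (split across the unequal shares, but the aggregate is all that matters for the group sum).
The 7 free-riders keep 26 each, adding 182. Group total = 182 + 538.20 = 720.20.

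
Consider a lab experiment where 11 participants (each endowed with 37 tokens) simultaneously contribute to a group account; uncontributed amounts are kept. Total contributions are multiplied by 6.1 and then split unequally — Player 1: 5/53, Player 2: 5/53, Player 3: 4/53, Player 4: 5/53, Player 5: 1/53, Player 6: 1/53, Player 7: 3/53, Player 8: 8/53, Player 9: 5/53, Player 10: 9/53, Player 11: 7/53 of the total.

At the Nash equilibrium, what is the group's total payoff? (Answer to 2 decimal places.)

For player j, contributing a unit is worthwhile iff 6.1 × (j's share) ≥ 1, i.e. iff j's share is at least 0.1639.
Player 10 alone (share 9/53) is above the threshold, contributing 37; the remaining 10 contribute 0. Total contributed: 37.
The group account pays out 6.1 × 37 = 225.70 in total (split across the unequal shares, but the aggregate is all that matters for the group sum).
The 10 free-riders keep 37 each, adding 370. Group total = 370 + 225.70 = 595.70.

595.70 tokens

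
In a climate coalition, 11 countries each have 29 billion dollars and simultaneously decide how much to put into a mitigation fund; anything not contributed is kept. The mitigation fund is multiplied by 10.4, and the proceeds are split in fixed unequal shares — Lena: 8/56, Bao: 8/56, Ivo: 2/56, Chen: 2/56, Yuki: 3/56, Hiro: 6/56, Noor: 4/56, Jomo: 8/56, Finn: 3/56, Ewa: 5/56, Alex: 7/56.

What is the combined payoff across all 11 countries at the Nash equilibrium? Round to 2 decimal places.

1682.00 billion dollars

Each unit j contributes comes back to j as 10.4 × (j's share), so j prefers to contribute only if that share exceeds 1/10.4 = 0.0962; otherwise keeping the unit dominates.
Lena, Bao, Hiro, Jomo and Alex clear that bar, contributing 29 each; the remaining 6 contribute 0. Total contributed: 145.
The mitigation fund pays out 10.4 × 145 = 1508.00 in total (split across the unequal shares, but the aggregate is all that matters for the group sum).
The 6 free-riders keep 29 each, adding 174. Group total = 174 + 1508.00 = 1682.00.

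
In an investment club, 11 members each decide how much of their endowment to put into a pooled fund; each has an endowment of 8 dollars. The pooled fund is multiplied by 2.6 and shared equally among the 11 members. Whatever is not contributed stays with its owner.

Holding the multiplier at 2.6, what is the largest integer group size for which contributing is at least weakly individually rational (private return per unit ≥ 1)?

2

Private return per unit is 2.6/(group size), which is ≥ 1 whenever the group size is ≤ 2.6.
The largest such integer is 2.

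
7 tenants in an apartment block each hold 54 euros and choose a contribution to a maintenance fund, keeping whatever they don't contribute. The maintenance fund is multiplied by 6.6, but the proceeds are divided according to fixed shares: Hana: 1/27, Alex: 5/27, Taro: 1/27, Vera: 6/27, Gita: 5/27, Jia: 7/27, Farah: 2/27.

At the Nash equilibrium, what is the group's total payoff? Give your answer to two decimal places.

A player with share s gets back 6.6·s per unit contributed, so full contribution is dominant for anyone with s > 1/6.6 = 0.1515 and zero contribution is dominant for anyone below.
Alex, Vera, Gita and Jia clear that bar, contributing 54 each; the remaining 3 contribute 0. Total contributed: 216.
The maintenance fund pays out 6.6 × 216 = 1425.60 in total (split across the unequal shares, but the aggregate is all that matters for the group sum).
The 3 free-riders keep 54 each, adding 162. Group total = 162 + 1425.60 = 1587.60.

1587.60 euros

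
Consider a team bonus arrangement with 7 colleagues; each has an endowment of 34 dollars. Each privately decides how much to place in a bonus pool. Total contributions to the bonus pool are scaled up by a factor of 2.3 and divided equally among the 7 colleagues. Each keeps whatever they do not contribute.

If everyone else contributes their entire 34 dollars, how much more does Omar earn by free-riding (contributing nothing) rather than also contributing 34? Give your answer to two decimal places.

Switching from a contribution of 34 to 0 lets Omar keep an extra 34 dollars, but lowers the bonus pool by 34, which costs Omar their own share of that drop: 2.3/7 × 34 = 11.17.
Net gain = 34 − 11.17 = 22.83. The private return per contributed unit (0.3286) is below 1, so free-riding is indeed the best response regardless of what the others do.

22.83 dollars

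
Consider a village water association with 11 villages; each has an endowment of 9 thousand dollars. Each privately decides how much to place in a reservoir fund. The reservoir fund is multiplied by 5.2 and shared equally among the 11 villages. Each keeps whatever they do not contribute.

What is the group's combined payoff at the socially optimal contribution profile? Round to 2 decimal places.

514.80 thousand dollars

Each contributed unit returns 5.200 to the group as a whole (0.4727 to each of 11 players), which exceeds 1, so the social optimum is full contribution: group total = 5.200 × 99 = 514.80.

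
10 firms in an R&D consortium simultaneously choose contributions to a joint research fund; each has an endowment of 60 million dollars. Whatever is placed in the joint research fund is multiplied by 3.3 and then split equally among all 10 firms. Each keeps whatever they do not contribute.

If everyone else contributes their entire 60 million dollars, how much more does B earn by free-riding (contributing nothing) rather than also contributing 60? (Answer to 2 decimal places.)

Switching from a contribution of 60 to 0 lets B keep an extra 60 million dollars, but lowers the joint research fund by 60, which costs B their own share of that drop: 3.3/10 × 60 = 19.80.
Net gain = 60 − 19.80 = 40.20. The private return per contributed unit (0.3300) is below 1, so free-riding is indeed the best response regardless of what the others do.

40.20 million dollars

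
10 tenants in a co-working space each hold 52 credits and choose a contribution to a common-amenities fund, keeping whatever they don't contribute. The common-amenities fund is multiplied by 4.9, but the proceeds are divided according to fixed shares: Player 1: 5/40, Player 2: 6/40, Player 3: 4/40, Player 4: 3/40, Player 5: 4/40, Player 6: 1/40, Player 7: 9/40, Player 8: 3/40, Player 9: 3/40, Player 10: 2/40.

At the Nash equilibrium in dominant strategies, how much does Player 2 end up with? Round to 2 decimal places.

90.22 credits

Player j's private return per contributed unit is 4.9 × (j's share). Contributing is weakly dominant for j when that share is at least 1/4.9 = 0.2041, and contributing 0 is dominant otherwise.
The only share above 0.2041 is Player 7's 9/40, contributing 52; the remaining 9 contribute 0. Total contributed: 52.
Player 2 keeps 52 and receives 4.9 × 52 × 6/40 = 38.22 from the common-amenities fund, for a payoff of 90.22.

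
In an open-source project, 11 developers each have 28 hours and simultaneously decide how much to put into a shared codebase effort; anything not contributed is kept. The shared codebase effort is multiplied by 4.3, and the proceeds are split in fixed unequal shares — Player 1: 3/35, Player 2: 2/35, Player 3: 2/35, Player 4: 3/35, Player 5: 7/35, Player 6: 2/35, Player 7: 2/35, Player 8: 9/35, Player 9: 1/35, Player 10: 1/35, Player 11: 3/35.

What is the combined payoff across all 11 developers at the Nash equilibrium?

400.40 hours

A player with share s gets back 4.3·s per unit contributed, so full contribution is dominant for anyone with s > 1/4.3 = 0.2326 and zero contribution is dominant for anyone below.
Only Player 8 (9/35) clears that bar, contributing 28; the remaining 10 contribute 0. Total contributed: 28.
The shared codebase effort pays out 4.3 × 28 = 120.40 in total (split across the unequal shares, but the aggregate is all that matters for the group sum).
The 10 free-riders keep 28 each, adding 280. Group total = 280 + 120.40 = 400.40.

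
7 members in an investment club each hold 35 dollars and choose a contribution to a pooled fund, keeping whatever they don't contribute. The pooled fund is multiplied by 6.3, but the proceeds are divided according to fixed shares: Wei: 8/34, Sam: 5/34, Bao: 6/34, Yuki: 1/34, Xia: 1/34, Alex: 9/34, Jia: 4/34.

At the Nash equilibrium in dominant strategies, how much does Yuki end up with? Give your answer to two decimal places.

54.46 dollars

Player j's private return per contributed unit is 6.3 × (j's share). Contributing is weakly dominant for j when that share is at least 1/6.3 = 0.1587, and contributing 0 is dominant otherwise.
The shares above 0.1587 belong to Wei, Bao and Alex, contributing 35 each; the remaining 4 contribute 0. Total contributed: 105.
Yuki keeps 35 and receives 6.3 × 105 × 1/34 = 19.46 from the pooled fund, for a payoff of 54.46.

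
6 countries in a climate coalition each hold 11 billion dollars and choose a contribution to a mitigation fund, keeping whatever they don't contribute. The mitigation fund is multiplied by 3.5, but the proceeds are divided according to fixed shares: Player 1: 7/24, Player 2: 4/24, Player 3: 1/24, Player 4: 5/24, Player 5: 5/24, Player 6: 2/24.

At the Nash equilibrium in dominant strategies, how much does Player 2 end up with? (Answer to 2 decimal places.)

Each unit j contributes comes back to j as 3.5 × (j's share), so j prefers to contribute only if that share exceeds 1/3.5 = 0.2857; otherwise keeping the unit dominates.
The only share above 0.2857 is Player 1's 7/24, contributing 11; the remaining 5 contribute 0. Total contributed: 11.
Player 2 keeps 11 and receives 3.5 × 11 × 4/24 = 6.42 from the mitigation fund, for a payoff of 17.42.

17.42 billion dollars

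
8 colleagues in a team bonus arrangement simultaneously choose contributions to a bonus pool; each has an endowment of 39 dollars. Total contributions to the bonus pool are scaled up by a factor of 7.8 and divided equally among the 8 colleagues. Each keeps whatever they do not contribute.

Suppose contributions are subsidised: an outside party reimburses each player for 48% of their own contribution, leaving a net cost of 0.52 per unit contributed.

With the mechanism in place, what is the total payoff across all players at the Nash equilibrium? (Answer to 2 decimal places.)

2583.36 dollars

Under the mechanism each unit contributed yields (7.8/8) / 0.52 = 1.8750 back to its contributor per unit of net cost, which exceeds 1, making full contribution the dominant choice for everyone.
At the Nash equilibrium everyone contributes 39. Group total payoff = 8 × (39 × 0.48 + 7.8 × 39) = 2583.36.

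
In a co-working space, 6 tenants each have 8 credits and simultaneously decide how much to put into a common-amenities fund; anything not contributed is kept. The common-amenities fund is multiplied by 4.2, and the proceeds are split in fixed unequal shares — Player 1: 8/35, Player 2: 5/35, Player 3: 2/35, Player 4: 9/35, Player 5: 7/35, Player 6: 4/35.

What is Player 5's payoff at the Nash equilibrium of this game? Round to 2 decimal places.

A player with share s gets back 4.2·s per unit contributed, so full contribution is dominant for anyone with s > 1/4.2 = 0.2381 and zero contribution is dominant for anyone below.
Only Player 4 (9/35) clears that bar, contributing 8; the remaining 5 contribute 0. Total contributed: 8.
Player 5 keeps 8 and receives 4.2 × 8 × 7/35 = 6.72 from the common-amenities fund, for a payoff of 14.72.

14.72 credits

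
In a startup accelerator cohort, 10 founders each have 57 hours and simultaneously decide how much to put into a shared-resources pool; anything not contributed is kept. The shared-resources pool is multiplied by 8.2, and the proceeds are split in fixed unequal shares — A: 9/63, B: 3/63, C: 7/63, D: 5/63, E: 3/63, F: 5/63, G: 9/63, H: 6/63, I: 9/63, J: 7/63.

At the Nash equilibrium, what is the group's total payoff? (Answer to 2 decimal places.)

1801.20 hours

For player j, contributing a unit is worthwhile iff 8.2 × (j's share) ≥ 1, i.e. iff j's share is at least 0.1220.
A, G and I are above the threshold, contributing 57 each; the remaining 7 contribute 0. Total contributed: 171.
The shared-resources pool pays out 8.2 × 171 = 1402.20 in total (split across the unequal shares, but the aggregate is all that matters for the group sum).
The 7 free-riders keep 57 each, adding 399. Group total = 399 + 1402.20 = 1801.20.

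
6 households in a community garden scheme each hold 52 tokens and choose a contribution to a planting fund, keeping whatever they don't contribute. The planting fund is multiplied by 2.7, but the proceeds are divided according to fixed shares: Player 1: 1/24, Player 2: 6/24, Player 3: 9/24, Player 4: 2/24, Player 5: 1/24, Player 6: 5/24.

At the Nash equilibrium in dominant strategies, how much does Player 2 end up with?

87.10 tokens

Player j's private return per contributed unit is 2.7 × (j's share). Contributing is weakly dominant for j when that share is at least 1/2.7 = 0.3704, and contributing 0 is dominant otherwise.
The only share above 0.3704 is Player 3's 9/24, contributing 52; the remaining 5 contribute 0. Total contributed: 52.
Player 2 keeps 52 and receives 2.7 × 52 × 6/24 = 35.10 from the planting fund, for a payoff of 87.10.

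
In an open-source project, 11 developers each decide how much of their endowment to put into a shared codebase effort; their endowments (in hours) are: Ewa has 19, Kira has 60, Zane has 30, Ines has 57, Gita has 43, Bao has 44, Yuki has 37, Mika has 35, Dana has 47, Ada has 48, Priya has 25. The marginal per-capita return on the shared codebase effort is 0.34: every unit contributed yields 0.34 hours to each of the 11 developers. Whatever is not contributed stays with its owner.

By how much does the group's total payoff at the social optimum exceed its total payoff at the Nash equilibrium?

The private return per contributed unit is 0.34 < 1 for everyone, so the Nash equilibrium is zero contribution and the group total is Σ E_j = 19 + 60 + 30 + 57 + 43 + 44 + 37 + 35 + 47 + 48 + 25 = 445.
Each contributed unit returns 3.740 to the group, so the social optimum is full contribution by everyone: group total = 3.740 × 445 = 1664.30.
Efficiency loss = (3.740 − 1) × 445 = 1219.30.

1219.30 hours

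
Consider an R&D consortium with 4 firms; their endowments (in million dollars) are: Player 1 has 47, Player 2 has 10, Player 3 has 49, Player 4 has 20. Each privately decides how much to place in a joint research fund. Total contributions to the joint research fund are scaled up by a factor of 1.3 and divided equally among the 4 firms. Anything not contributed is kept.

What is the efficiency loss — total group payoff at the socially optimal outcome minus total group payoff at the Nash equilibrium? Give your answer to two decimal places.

37.80 million dollars

The private return per contributed unit is 1.3/4 = 0.3250 < 1 for every player regardless of endowment, so the Nash equilibrium is zero contribution and the group total is Σ E_j = 47 + 10 + 49 + 20 = 126.
Each contributed unit returns 1.300 to the group, so the social optimum is full contribution by everyone: group total = 1.300 × 126 = 163.80.
Efficiency loss = (1.300 − 1) × 126 = 37.80.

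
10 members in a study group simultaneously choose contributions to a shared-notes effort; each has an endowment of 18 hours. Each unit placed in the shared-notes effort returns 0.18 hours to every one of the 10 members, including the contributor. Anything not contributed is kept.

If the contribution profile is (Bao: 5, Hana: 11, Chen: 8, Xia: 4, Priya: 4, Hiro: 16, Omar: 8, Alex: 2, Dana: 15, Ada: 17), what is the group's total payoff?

252.00 hours

Total contributed: 5 + 11 + 8 + 4 + 4 + 16 + 8 + 2 + 15 + 17 = 90; total kept: 10 × 18 − 90 = 90.
The shared-notes effort pays out 0.18 × 10 × 90 = 162.00 in aggregate.
Group total = 90 + 162.00 = 252.00.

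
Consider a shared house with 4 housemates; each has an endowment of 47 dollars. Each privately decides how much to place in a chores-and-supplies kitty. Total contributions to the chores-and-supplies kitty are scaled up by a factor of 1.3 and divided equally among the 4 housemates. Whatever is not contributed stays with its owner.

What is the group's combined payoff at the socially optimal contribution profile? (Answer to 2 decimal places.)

Each contributed unit returns 1.300 to the group as a whole (0.3250 to each of 4 players), which exceeds 1, so the social optimum is full contribution: group total = 1.300 × 188 = 244.40.

244.40 dollars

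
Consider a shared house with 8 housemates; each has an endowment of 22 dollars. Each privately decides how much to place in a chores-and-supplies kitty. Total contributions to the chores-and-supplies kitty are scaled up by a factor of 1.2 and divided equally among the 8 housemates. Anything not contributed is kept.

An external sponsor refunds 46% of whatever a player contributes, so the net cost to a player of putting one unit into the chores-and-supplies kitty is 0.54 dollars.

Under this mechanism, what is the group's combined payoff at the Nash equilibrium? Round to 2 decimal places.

176.00 dollars

The effective private return is (1.2/8) / 0.54 = 0.2778, which is still under 1, so the mechanism doesn't change anyone's dominant strategy: zero contribution.
Everyone keeps their endowment and the group total is 8 × 22 = 176.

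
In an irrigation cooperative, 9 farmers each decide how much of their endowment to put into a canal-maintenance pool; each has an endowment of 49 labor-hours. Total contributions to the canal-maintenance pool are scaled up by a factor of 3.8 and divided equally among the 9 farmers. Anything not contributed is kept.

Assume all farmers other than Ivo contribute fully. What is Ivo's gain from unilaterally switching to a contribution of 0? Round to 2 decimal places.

28.31 labor-hours

Switching from a contribution of 49 to 0 lets Ivo keep an extra 49 labor-hours, but lowers the canal-maintenance pool by 49, which costs Ivo their own share of that drop: 3.8/9 × 49 = 20.69.
Net gain = 49 − 20.69 = 28.31. The private return per contributed unit (0.4222) is below 1, so free-riding is indeed the best response regardless of what the others do.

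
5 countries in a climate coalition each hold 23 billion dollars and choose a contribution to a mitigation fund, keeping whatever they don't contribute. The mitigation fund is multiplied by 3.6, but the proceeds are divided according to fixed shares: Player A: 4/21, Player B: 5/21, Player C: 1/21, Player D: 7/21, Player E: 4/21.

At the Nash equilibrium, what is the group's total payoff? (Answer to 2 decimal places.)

A player with share s gets back 3.6·s per unit contributed, so full contribution is dominant for anyone with s > 1/3.6 = 0.2778 and zero contribution is dominant for anyone below.
Only Player D (7/21) clears that bar, contributing 23; the remaining 4 contribute 0. Total contributed: 23.
The mitigation fund pays out 3.6 × 23 = 82.80 in total (split across the unequal shares, but the aggregate is all that matters for the group sum).
The 4 free-riders keep 23 each, adding 92. Group total = 92 + 82.80 = 174.80.

174.80 billion dollars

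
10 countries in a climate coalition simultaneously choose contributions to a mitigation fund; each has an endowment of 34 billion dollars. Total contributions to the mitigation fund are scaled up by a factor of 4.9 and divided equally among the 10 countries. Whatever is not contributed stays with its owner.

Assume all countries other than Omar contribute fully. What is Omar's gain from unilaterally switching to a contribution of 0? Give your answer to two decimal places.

17.34 billion dollars

Switching from a contribution of 34 to 0 lets Omar keep an extra 34 billion dollars, but lowers the mitigation fund by 34, which costs Omar their own share of that drop: 4.9/10 × 34 = 16.66.
Net gain = 34 − 16.66 = 17.34. The private return per contributed unit (0.4900) is below 1, so free-riding is indeed the best response regardless of what the others do.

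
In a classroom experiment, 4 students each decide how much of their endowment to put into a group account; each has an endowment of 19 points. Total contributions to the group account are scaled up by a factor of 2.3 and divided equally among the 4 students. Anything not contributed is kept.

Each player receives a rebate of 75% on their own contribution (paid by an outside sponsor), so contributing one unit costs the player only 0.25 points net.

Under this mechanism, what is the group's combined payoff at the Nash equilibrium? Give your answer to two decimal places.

231.80 points

With the mechanism, a contributed unit returns (2.3/4) / 0.25 = 2.3000 per unit of net cost to the contributor — now above 1 — so contributing fully is weakly dominant for every player.
At the Nash equilibrium everyone contributes 19. Group total payoff = 4 × (19 × 0.75 + 2.3 × 19) = 231.80.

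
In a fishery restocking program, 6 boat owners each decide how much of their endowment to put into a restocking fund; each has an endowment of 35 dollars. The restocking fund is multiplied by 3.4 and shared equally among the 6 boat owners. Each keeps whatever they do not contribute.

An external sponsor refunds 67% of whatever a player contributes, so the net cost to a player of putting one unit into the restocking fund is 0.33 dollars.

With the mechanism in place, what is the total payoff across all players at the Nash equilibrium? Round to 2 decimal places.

The effective private return per unit is now (3.4/6) / 0.33 = 1.7172 > 1, so every player's dominant strategy flips to full contribution.
At the Nash equilibrium everyone contributes 35. Group total payoff = 6 × (35 × 0.67 + 3.4 × 35) = 854.70.

854.70 dollars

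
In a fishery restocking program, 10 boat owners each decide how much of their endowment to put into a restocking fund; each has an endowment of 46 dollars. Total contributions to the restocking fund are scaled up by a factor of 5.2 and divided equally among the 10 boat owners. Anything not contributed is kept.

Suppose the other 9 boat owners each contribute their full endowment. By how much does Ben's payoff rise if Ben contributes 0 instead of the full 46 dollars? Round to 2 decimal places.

22.08 dollars

Switching from a contribution of 46 to 0 lets Ben keep an extra 46 dollars, but lowers the restocking fund by 46, which costs Ben their own share of that drop: 5.2/10 × 46 = 23.92.
Net gain = 46 − 23.92 = 22.08. The private return per contributed unit (0.5200) is below 1, so free-riding is indeed the best response regardless of what the others do.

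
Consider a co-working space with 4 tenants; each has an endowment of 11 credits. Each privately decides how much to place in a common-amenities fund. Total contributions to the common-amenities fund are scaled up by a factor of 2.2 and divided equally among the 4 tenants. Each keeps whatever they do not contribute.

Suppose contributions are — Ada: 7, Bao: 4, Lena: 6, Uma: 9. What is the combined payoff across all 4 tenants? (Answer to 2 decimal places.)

Total contributed: 7 + 4 + 6 + 9 = 26; total kept: 4 × 11 − 26 = 18.
The common-amenities fund pays out 2.2 × 26 = 57.20 in aggregate.
Group total = 18 + 57.20 = 75.20.

75.20 credits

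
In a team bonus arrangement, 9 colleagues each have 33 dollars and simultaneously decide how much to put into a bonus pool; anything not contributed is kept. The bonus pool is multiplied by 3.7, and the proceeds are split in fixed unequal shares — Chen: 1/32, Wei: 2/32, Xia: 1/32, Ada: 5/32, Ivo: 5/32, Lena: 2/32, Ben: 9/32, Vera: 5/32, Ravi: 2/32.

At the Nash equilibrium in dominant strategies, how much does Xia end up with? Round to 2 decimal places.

36.82 dollars

Player j's private return per contributed unit is 3.7 × (j's share). Contributing is weakly dominant for j when that share is at least 1/3.7 = 0.2703, and contributing 0 is dominant otherwise.
The only share above 0.2703 is Ben's 9/32, contributing 33; the remaining 8 contribute 0. Total contributed: 33.
Xia keeps 33 and receives 3.7 × 33 × 1/32 = 3.82 from the bonus pool, for a payoff of 36.82.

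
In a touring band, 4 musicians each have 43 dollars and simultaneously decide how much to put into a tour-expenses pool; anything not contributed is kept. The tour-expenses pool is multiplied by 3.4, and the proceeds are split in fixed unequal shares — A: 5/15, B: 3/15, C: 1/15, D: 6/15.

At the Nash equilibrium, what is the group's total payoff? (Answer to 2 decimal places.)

378.40 dollars

Player j's private return per contributed unit is 3.4 × (j's share). Contributing is weakly dominant for j when that share is at least 1/3.4 = 0.2941, and contributing 0 is dominant otherwise.
A and D clear that bar, contributing 43 each; the remaining 2 contribute 0. Total contributed: 86.
The tour-expenses pool pays out 3.4 × 86 = 292.40 in total (split across the unequal shares, but the aggregate is all that matters for the group sum).
The 2 free-riders keep 43 each, adding 86. Group total = 86 + 292.40 = 378.40.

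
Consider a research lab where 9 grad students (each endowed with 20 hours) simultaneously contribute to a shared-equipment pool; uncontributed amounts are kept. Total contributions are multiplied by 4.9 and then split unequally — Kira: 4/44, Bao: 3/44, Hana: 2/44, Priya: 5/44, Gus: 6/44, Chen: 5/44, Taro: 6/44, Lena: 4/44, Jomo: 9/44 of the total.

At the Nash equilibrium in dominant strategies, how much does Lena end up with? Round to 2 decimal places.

A player with share s gets back 4.9·s per unit contributed, so full contribution is dominant for anyone with s > 1/4.9 = 0.2041 and zero contribution is dominant for anyone below.
Jomo alone (share 9/44) is above the threshold, contributing 20; the remaining 8 contribute 0. Total contributed: 20.
Lena keeps 20 and receives 4.9 × 20 × 4/44 = 8.91 from the shared-equipment pool, for a payoff of 28.91.

28.91 hours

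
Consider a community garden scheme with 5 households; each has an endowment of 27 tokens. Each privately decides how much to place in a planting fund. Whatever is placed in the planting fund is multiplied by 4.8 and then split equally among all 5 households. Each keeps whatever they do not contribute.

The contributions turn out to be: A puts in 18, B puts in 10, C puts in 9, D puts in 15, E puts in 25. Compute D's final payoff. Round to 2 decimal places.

Total contributed: 18 + 10 + 9 + 15 + 25 = 77.
Each receives 4.8 × 77 / 5 = 73.92 from the planting fund.
D keeps 27 − 15 = 12, so D's payoff is 12 + 73.92 = 85.92.

85.92 tokens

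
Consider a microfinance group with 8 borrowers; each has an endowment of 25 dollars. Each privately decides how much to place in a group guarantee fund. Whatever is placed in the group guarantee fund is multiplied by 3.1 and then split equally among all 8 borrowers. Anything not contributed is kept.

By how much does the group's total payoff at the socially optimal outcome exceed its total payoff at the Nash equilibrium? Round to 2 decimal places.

420.00 dollars

Each contributed unit returns 3.1/8 = 0.3875 to its contributor — below 1 — so contributing 0 is dominant for every player. At the Nash equilibrium everyone keeps their 25, and the group total is 8 × 25 = 200.
Each contributed unit returns 3.100 to the group as a whole (0.3875 to each of 8 players), which exceeds 1, so the social optimum is full contribution: group total = 3.100 × 200 = 620.00.
Efficiency loss = 620.00 − 200 = 420.00.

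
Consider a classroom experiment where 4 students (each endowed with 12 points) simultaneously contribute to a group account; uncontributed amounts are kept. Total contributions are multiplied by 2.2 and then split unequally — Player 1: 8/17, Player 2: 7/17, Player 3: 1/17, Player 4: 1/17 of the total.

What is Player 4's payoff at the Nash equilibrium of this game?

For player j, contributing a unit is worthwhile iff 2.2 × (j's share) ≥ 1, i.e. iff j's share is at least 0.4545.
Player 1 alone (share 8/17) is above the threshold, contributing 12; the remaining 3 contribute 0. Total contributed: 12.
Player 4 keeps 12 and receives 2.2 × 12 × 1/17 = 1.55 from the group account, for a payoff of 13.55.

13.55 points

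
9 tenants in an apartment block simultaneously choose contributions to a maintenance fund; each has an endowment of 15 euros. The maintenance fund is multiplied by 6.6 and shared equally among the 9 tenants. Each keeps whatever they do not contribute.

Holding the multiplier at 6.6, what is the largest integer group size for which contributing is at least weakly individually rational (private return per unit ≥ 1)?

Private return per unit is 6.6/(group size), which is ≥ 1 whenever the group size is ≤ 6.6.
The largest such integer is 6.

6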